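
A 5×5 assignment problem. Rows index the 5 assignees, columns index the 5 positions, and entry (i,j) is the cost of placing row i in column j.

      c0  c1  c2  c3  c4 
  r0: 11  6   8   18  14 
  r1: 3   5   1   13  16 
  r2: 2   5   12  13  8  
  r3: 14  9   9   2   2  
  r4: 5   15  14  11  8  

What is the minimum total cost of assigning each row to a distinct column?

Minimum assignment cost: 19

optimal assignment: row0→col1 (cost 6), row1→col2 (cost 1), row2→col0 (cost 2), row3→col3 (cost 2), row4→col4 (cost 8)
total = 6 + 1 + 2 + 2 + 8 = 19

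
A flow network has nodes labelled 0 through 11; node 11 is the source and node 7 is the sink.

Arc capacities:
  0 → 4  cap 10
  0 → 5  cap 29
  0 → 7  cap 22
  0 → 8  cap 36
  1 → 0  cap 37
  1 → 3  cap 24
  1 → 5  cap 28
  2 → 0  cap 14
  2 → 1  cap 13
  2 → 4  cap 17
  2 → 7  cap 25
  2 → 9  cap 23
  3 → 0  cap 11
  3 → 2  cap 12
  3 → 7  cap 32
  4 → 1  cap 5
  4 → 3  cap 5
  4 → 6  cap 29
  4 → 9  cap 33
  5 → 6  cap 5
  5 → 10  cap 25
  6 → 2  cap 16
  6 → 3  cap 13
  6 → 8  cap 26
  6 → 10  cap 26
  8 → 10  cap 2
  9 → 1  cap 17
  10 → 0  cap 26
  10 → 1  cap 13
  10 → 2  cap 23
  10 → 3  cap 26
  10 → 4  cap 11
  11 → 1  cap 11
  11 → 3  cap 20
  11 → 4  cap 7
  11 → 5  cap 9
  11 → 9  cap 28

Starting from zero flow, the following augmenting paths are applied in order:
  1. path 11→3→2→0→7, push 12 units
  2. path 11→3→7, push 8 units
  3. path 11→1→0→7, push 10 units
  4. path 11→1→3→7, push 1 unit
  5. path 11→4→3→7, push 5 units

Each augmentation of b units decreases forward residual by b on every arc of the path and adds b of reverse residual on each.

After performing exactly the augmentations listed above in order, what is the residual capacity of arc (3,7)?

Residual capacity of (3,7): 18

after path 1 (11→3→2→0→7, push 12): res(3,7)=32
after path 2 (11→3→7, push 8): res(3,7)=24
after path 3 (11→1→0→7, push 10): res(3,7)=24
after path 4 (11→1→3→7, push 1): res(3,7)=23
after path 5 (11→4→3→7, push 5): res(3,7)=18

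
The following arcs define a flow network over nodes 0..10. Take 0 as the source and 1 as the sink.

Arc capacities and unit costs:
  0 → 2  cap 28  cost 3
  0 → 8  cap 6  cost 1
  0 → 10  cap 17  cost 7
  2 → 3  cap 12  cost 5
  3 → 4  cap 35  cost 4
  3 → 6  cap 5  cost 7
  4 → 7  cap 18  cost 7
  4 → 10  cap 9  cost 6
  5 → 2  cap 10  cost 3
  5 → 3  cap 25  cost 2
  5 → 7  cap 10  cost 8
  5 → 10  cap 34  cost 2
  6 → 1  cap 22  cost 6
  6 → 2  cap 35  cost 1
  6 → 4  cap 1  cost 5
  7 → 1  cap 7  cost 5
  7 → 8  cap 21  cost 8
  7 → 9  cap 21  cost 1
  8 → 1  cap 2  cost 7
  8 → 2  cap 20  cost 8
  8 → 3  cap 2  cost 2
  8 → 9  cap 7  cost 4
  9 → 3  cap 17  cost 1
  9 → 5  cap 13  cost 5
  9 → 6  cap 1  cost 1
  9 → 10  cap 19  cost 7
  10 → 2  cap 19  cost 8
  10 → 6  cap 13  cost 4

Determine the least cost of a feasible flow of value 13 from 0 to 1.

shortest-cost path #1: 0→8→1 push 2 @ unit cost 8 (adds 16)
shortest-cost path #2: 0→8→9→6→1 push 1 @ unit cost 12 (adds 12)
shortest-cost path #3: 0→8→3→6→1 push 2 @ unit cost 16 (adds 32)
shortest-cost path #4: 0→10→6→1 push 8 @ unit cost 17 (adds 136)
total cost = 196

Minimum cost for 13 units: 196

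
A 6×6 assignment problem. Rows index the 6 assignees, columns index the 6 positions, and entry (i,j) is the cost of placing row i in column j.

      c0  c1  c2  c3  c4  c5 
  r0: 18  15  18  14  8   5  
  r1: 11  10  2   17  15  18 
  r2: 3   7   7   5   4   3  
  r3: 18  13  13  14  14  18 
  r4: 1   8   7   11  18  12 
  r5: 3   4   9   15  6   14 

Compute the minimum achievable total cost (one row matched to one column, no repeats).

optimal assignment: row0→col5 (cost 5), row1→col2 (cost 2), row2→col4 (cost 4), row3→col3 (cost 14), row4→col0 (cost 1), row5→col1 (cost 4)
total = 5 + 2 + 4 + 14 + 1 + 4 = 30

Minimum assignment cost: 30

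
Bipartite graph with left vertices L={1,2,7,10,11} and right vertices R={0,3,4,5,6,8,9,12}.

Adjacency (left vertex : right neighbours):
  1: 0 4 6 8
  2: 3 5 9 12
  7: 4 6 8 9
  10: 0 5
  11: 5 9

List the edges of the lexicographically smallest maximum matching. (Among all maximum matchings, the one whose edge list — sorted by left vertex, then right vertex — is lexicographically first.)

Lex-smallest maximum matching: {(1,0), (2,3), (7,4), (10,5), (11,9)}

|M| = 5 (so the lex-smallest maximum matching has 5 edges)
process left vertices in ascending order; for each, take the smallest-labelled available neighbour that still permits 5 edges overall, or leave it unmatched if none does
lex-smallest matching: {1-0, 2-3, 7-4, 10-5, 11-9}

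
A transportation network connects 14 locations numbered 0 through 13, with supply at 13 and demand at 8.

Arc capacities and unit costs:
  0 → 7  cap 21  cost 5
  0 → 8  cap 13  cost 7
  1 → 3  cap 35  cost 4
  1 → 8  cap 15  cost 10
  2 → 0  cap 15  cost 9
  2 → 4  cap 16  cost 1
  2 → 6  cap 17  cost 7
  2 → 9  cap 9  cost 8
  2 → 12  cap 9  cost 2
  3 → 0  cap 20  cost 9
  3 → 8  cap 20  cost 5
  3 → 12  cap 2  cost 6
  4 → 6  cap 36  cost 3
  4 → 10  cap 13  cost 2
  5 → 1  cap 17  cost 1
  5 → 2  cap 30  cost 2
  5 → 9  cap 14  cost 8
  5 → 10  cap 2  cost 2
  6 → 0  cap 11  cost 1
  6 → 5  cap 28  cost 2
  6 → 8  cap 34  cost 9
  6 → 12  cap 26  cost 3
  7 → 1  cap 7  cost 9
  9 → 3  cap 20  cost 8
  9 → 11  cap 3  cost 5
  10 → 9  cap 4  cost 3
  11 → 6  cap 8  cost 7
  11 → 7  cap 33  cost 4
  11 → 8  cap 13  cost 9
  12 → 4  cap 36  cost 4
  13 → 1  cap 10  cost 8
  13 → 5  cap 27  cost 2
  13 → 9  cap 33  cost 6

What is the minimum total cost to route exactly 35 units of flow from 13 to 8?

Minimum cost for 35 units: 505

shortest-cost path #1: 13→5→1→3→8 push 17 @ unit cost 12 (adds 204)
shortest-cost path #2: 13→5→2→4→6→0→8 push 10 @ unit cost 16 (adds 160)
shortest-cost path #3: 13→1→3→8 push 3 @ unit cost 17 (adds 51)
shortest-cost path #4: 13→1→8 push 5 @ unit cost 18 (adds 90)
total cost = 505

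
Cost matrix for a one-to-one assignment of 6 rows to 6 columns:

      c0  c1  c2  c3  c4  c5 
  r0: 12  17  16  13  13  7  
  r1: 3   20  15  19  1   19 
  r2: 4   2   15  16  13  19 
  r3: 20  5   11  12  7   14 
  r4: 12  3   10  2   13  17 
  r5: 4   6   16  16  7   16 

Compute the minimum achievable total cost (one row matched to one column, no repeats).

Minimum assignment cost: 27

optimal assignment: row0→col5 (cost 7), row1→col4 (cost 1), row2→col1 (cost 2), row3→col2 (cost 11), row4→col3 (cost 2), row5→col0 (cost 4)
total = 7 + 1 + 2 + 11 + 2 + 4 = 27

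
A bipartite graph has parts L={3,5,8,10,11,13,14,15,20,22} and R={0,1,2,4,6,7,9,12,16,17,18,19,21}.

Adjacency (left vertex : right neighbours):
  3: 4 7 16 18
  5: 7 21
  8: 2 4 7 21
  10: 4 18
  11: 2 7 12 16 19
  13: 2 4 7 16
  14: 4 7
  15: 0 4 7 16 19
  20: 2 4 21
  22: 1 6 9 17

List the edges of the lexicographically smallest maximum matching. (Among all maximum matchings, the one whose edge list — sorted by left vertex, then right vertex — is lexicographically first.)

|M| = 9 (so the lex-smallest maximum matching has 9 edges)
process left vertices in ascending order; for each, take the smallest-labelled available neighbour that still permits 9 edges overall, or leave it unmatched if none does
lex-smallest matching: {3-4, 5-7, 8-2, 10-18, 11-12, 13-16, 15-0, 20-21, 22-1}

Lex-smallest maximum matching: {(3,4), (5,7), (8,2), (10,18), (11,12), (13,16), (15,0), (20,21), (22,1)}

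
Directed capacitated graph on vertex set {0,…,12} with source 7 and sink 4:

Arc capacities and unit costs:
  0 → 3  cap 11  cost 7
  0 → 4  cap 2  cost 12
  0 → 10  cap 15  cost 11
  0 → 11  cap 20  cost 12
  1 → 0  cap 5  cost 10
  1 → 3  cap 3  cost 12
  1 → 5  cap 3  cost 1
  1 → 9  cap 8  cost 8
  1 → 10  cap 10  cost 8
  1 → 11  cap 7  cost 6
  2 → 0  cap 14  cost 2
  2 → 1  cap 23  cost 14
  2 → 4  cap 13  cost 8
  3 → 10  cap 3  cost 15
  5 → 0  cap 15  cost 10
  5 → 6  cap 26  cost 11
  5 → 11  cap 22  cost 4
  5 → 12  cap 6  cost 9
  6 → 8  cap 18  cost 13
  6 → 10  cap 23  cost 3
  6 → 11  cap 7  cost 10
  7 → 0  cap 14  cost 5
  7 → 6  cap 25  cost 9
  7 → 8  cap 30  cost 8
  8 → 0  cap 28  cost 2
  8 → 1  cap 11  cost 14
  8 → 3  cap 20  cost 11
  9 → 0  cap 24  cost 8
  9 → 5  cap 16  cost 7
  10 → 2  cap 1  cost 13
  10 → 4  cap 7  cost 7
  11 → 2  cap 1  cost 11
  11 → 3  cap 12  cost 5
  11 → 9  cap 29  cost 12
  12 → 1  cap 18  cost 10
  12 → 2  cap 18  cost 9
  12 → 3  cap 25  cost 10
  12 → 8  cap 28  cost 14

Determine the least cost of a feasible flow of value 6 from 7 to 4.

shortest-cost path #1: 7→0→4 push 2 @ unit cost 17 (adds 34)
shortest-cost path #2: 7→6→10→4 push 4 @ unit cost 19 (adds 76)
total cost = 110

Minimum cost for 6 units: 110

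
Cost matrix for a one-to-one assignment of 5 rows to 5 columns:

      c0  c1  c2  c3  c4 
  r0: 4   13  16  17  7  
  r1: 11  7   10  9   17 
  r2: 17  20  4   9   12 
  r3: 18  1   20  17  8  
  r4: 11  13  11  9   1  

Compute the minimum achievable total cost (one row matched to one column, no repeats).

Minimum assignment cost: 19

optimal assignment: row0→col0 (cost 4), row1→col3 (cost 9), row2→col2 (cost 4), row3→col1 (cost 1), row4→col4 (cost 1)
total = 4 + 9 + 4 + 1 + 1 = 19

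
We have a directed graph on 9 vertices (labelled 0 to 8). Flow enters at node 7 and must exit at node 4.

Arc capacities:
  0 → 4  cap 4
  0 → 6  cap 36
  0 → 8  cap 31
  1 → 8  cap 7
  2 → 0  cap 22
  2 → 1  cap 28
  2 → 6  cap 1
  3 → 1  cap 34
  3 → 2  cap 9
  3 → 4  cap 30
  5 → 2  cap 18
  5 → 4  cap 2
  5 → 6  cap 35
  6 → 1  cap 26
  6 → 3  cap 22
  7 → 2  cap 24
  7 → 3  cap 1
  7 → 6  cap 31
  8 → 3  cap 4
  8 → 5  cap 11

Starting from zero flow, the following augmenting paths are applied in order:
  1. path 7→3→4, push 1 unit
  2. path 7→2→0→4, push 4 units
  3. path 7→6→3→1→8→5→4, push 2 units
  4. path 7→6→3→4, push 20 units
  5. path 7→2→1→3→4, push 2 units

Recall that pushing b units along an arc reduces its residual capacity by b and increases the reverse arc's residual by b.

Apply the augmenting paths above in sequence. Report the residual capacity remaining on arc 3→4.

Residual capacity of (3,4): 7

after path 1 (7→3→4, push 1): res(3,4)=29
after path 2 (7→2→0→4, push 4): res(3,4)=29
after path 3 (7→6→3→1→8→5→4, push 2): res(3,4)=29
after path 4 (7→6→3→4, push 20): res(3,4)=9
after path 5 (7→2→1→3→4, push 2): res(3,4)=7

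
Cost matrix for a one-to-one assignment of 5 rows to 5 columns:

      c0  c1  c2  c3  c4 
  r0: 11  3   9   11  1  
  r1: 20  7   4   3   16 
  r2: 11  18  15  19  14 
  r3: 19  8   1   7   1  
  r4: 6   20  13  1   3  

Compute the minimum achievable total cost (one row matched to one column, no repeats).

optimal assignment: row0→col1 (cost 3), row1→col2 (cost 4), row2→col0 (cost 11), row3→col4 (cost 1), row4→col3 (cost 1)
total = 3 + 4 + 11 + 1 + 1 = 20

Minimum assignment cost: 20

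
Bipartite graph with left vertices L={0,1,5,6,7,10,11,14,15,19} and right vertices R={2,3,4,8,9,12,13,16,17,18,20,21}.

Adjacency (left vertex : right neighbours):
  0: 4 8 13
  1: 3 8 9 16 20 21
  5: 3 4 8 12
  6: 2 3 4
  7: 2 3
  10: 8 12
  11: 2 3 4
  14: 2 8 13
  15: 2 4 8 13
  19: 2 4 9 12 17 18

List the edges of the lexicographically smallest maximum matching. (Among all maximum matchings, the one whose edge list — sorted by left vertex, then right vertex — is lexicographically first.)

|M| = 8 (so the lex-smallest maximum matching has 8 edges)
process left vertices in ascending order; for each, take the smallest-labelled available neighbour that still permits 8 edges overall, or leave it unmatched if none does
lex-smallest matching: {0-4, 1-9, 5-3, 6-2, 10-12, 14-8, 15-13, 19-17}

Lex-smallest maximum matching: {(0,4), (1,9), (5,3), (6,2), (10,12), (14,8), (15,13), (19,17)}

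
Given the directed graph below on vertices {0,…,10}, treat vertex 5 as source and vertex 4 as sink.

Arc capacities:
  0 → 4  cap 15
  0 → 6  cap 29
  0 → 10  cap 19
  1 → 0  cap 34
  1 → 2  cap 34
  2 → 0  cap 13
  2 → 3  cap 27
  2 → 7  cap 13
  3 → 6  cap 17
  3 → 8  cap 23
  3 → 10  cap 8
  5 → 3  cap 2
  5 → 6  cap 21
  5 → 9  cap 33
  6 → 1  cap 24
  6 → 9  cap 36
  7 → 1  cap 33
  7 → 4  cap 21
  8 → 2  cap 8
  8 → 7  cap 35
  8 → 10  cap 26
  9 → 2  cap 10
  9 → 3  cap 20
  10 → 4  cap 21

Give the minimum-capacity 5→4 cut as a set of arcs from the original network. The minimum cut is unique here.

Min-cut arcs: {(5,3), (5,6), (9,2), (9,3)} (total capacity 53)

augment #1: 5→3→10→4 push 2
augment #2: 5→6→1→0→4 push 15
augment #3: 5→9→2→7→4 push 10
augment #4: 5→9→3→10→4 push 6
augment #5: 5→6→1→0→10→4 push 6
augment #6: 5→9→3→8→7→4 push 11
augment #7: 5→9→3→8→10→4 push 3
max flow = 53; residual-reachable set from 5 gives S-side
cut edges (S→T): {(5,3), (5,6), (9,2), (9,3)} total cap 53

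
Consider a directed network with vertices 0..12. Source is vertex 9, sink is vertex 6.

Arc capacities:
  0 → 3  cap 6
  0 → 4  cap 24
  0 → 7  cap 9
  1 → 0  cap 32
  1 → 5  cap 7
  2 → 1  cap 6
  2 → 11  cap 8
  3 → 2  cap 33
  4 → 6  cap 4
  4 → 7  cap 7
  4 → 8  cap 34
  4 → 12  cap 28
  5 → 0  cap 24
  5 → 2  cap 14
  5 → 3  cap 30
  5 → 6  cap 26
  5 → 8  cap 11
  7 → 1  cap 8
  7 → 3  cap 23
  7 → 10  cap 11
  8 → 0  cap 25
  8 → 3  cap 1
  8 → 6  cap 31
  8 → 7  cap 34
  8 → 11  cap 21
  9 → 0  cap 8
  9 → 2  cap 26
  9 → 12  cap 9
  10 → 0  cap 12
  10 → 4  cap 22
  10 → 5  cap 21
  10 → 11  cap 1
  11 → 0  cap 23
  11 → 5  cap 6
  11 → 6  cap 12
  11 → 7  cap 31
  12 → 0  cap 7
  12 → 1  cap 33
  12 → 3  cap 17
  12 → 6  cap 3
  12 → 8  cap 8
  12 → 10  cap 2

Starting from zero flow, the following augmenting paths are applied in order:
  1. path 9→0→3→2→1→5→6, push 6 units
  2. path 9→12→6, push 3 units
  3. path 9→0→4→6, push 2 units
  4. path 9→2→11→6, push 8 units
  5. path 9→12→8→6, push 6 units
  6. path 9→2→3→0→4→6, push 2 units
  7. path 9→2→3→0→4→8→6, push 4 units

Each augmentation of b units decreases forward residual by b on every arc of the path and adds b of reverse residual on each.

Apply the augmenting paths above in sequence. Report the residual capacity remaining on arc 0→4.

Residual capacity of (0,4): 16

after path 1 (9→0→3→2→1→5→6, push 6): res(0,4)=24
after path 2 (9→12→6, push 3): res(0,4)=24
after path 3 (9→0→4→6, push 2): res(0,4)=22
after path 4 (9→2→11→6, push 8): res(0,4)=22
after path 5 (9→12→8→6, push 6): res(0,4)=22
after path 6 (9→2→3→0→4→6, push 2): res(0,4)=20
after path 7 (9→2→3→0→4→8→6, push 4): res(0,4)=16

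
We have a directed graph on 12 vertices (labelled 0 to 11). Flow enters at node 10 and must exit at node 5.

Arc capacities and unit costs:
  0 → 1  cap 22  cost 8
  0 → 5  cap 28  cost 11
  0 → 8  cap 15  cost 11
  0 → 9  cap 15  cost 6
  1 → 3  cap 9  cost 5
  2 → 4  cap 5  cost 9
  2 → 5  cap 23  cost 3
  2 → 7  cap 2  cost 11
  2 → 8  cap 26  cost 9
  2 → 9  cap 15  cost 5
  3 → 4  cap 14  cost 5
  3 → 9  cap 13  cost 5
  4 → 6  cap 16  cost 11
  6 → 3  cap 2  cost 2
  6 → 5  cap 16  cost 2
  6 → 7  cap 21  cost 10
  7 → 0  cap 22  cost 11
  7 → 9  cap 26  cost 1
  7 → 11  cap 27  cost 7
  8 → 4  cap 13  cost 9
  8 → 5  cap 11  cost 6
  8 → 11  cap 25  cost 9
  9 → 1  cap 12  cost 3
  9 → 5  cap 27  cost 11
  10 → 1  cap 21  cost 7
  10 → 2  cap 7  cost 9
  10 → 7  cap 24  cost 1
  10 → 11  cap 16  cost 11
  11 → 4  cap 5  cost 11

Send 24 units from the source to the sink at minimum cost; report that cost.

shortest-cost path #1: 10→2→5 push 7 @ unit cost 12 (adds 84)
shortest-cost path #2: 10→7→9→5 push 17 @ unit cost 13 (adds 221)
total cost = 305

Minimum cost for 24 units: 305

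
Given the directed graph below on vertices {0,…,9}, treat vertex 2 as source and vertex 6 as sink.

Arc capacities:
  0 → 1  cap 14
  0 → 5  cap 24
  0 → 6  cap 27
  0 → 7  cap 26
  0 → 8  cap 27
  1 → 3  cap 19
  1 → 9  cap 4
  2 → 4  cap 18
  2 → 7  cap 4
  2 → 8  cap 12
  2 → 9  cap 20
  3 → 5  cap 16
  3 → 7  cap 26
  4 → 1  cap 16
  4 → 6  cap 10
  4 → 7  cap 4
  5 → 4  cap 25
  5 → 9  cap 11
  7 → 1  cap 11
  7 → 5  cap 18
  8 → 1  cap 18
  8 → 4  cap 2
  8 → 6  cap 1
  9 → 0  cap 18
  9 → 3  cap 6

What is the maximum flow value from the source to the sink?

augment #1: 2→4→6 bottleneck 10, total now 10
augment #2: 2→8→6 bottleneck 1, total now 11
augment #3: 2→9→0→6 bottleneck 18, total now 29

Maximum flow value: 29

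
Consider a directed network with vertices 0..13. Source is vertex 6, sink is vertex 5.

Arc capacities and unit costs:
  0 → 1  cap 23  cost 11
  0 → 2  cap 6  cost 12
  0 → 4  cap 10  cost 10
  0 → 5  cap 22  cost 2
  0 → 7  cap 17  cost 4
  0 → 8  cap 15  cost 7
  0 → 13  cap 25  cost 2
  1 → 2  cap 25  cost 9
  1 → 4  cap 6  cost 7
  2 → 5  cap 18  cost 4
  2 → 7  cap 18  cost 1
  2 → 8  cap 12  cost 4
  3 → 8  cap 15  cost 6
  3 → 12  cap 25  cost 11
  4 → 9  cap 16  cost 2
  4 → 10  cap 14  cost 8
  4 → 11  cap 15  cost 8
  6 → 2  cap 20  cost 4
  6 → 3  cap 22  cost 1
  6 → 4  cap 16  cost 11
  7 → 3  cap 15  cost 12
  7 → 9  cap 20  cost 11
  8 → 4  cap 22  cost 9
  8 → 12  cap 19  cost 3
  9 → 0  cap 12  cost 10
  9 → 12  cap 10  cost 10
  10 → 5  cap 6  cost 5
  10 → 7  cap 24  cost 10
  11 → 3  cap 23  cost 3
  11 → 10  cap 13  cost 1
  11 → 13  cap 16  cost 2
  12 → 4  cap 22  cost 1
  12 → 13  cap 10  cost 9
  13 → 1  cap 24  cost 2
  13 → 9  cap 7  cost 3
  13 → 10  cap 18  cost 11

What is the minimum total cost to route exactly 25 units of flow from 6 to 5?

Minimum cost for 25 units: 313

shortest-cost path #1: 6→2→5 push 18 @ unit cost 8 (adds 144)
shortest-cost path #2: 6→4→10→5 push 6 @ unit cost 24 (adds 144)
shortest-cost path #3: 6→4→9→0→5 push 1 @ unit cost 25 (adds 25)
total cost = 313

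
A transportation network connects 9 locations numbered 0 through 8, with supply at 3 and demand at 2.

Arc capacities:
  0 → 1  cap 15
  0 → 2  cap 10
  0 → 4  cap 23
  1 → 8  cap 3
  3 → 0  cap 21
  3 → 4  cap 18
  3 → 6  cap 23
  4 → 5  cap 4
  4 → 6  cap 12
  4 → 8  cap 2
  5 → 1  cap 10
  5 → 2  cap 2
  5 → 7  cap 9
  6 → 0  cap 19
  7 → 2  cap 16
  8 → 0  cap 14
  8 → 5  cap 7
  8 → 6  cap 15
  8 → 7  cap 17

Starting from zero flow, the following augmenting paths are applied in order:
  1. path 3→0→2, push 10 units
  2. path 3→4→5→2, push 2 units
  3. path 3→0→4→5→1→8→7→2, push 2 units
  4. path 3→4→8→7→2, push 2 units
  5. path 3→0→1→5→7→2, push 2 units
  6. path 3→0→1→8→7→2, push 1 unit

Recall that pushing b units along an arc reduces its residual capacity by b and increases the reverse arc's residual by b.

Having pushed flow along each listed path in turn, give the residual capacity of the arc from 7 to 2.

after path 1 (3→0→2, push 10): res(7,2)=16
after path 2 (3→4→5→2, push 2): res(7,2)=16
after path 3 (3→0→4→5→1→8→7→2, push 2): res(7,2)=14
after path 4 (3→4→8→7→2, push 2): res(7,2)=12
after path 5 (3→0→1→5→7→2, push 2): res(7,2)=10
after path 6 (3→0→1→8→7→2, push 1): res(7,2)=9

Residual capacity of (7,2): 9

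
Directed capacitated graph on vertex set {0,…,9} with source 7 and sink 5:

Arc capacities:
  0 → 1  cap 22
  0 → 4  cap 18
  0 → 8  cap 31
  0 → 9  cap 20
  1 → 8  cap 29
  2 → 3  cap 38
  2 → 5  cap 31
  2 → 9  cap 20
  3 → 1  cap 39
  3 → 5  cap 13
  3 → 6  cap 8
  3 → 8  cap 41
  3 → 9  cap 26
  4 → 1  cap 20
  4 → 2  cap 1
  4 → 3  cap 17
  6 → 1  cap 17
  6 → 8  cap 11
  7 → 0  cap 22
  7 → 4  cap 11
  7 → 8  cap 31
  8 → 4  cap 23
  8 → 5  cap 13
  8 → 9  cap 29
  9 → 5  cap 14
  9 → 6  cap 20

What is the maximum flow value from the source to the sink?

Maximum flow value: 41

augment #1: 7→8→5 bottleneck 13, total now 13
augment #2: 7→0→9→5 bottleneck 14, total now 27
augment #3: 7→4→2→5 bottleneck 1, total now 28
augment #4: 7→4→3→5 bottleneck 10, total now 38
augment #5: 7→0→4→3→5 bottleneck 3, total now 41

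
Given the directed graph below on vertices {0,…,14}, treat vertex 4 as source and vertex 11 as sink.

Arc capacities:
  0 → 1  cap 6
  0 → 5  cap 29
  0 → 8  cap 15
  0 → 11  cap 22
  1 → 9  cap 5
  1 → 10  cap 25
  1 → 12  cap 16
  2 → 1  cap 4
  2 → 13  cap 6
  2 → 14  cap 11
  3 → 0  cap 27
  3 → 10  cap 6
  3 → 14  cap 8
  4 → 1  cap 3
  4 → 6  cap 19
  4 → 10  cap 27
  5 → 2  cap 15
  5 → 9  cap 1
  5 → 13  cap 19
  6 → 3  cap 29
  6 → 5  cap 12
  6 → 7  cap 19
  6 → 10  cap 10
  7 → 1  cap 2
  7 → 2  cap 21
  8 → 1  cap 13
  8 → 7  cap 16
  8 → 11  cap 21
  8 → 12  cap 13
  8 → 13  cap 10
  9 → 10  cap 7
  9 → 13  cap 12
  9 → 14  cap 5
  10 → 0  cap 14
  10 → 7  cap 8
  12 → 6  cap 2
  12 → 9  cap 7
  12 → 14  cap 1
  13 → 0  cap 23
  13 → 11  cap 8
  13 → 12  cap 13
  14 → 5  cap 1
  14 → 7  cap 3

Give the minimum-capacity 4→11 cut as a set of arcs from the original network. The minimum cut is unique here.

augment #1: 4→10→0→11 push 14
augment #2: 4→1→9→13→11 push 3
augment #3: 4→6→3→0→11 push 8
augment #4: 4→6→5→13→11 push 5
augment #5: 4→6→3→0→8→11 push 6
augment #6: 4→10→7→2→13→0→8→11 push 6
augment #7: 4→10→7→1→9→13→0→8→11 push 2
max flow = 44; residual-reachable set from 4 gives S-side
cut edges (S→T): {(4,1), (4,6), (10,0), (10,7)} total cap 44

Min-cut arcs: {(4,1), (4,6), (10,0), (10,7)} (total capacity 44)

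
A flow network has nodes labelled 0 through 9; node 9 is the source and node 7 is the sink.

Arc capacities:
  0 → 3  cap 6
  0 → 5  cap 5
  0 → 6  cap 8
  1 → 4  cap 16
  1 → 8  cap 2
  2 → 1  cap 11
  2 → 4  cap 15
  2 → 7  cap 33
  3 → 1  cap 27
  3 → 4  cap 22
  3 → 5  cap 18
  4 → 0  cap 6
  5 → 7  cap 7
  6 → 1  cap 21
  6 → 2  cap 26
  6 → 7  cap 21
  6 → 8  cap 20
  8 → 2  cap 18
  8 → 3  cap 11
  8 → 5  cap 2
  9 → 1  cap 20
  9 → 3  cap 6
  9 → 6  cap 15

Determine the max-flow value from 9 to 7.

Maximum flow value: 29

augment #1: 9→6→7 bottleneck 15, total now 15
augment #2: 9→3→5→7 bottleneck 6, total now 21
augment #3: 9→1→8→2→7 bottleneck 2, total now 23
augment #4: 9→1→4→0→5→7 bottleneck 1, total now 24
augment #5: 9→1→4→0→6→7 bottleneck 5, total now 29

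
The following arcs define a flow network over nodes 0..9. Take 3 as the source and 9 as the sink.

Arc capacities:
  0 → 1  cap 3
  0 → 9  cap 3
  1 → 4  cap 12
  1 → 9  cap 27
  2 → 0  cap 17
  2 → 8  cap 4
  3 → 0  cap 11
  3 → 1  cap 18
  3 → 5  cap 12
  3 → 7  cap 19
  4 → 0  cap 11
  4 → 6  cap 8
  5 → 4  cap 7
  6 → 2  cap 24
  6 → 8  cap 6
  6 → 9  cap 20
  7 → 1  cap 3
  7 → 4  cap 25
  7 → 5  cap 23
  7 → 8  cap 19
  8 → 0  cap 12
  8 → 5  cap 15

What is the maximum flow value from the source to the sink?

Maximum flow value: 35

augment #1: 3→0→9 bottleneck 3, total now 3
augment #2: 3→1→9 bottleneck 18, total now 21
augment #3: 3→0→1→9 bottleneck 3, total now 24
augment #4: 3→7→1→9 bottleneck 3, total now 27
augment #5: 3→5→4→6→9 bottleneck 7, total now 34
augment #6: 3→7→4→6→9 bottleneck 1, total now 35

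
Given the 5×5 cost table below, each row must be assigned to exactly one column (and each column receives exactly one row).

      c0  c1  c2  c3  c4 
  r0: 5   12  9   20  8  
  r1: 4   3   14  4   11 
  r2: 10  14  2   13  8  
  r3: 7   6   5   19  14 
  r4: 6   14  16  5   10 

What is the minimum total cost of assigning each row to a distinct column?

Minimum assignment cost: 25

one of 2 optimal assignments: row0→col4 (cost 8), row1→col0 (cost 4), row2→col2 (cost 2), row3→col1 (cost 6), row4→col3 (cost 5)
total = 8 + 4 + 2 + 6 + 5 = 25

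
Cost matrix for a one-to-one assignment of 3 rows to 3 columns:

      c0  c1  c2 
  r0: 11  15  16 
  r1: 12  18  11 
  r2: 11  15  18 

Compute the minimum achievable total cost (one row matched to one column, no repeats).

Minimum assignment cost: 37

one of 2 optimal assignments: row0→col0 (cost 11), row1→col2 (cost 11), row2→col1 (cost 15)
total = 11 + 11 + 15 = 37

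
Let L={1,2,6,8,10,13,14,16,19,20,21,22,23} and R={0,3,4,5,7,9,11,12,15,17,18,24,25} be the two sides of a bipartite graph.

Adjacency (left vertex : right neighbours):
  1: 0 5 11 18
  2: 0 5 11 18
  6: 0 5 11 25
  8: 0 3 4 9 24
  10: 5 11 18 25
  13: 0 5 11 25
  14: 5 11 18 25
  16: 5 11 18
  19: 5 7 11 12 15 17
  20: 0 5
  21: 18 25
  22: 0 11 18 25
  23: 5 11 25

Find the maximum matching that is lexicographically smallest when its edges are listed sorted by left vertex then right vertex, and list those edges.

|M| = 7 (so the lex-smallest maximum matching has 7 edges)
process left vertices in ascending order; for each, take the smallest-labelled available neighbour that still permits 7 edges overall, or leave it unmatched if none does
lex-smallest matching: {1-0, 2-5, 6-11, 8-3, 10-18, 13-25, 19-7}

Lex-smallest maximum matching: {(1,0), (2,5), (6,11), (8,3), (10,18), (13,25), (19,7)}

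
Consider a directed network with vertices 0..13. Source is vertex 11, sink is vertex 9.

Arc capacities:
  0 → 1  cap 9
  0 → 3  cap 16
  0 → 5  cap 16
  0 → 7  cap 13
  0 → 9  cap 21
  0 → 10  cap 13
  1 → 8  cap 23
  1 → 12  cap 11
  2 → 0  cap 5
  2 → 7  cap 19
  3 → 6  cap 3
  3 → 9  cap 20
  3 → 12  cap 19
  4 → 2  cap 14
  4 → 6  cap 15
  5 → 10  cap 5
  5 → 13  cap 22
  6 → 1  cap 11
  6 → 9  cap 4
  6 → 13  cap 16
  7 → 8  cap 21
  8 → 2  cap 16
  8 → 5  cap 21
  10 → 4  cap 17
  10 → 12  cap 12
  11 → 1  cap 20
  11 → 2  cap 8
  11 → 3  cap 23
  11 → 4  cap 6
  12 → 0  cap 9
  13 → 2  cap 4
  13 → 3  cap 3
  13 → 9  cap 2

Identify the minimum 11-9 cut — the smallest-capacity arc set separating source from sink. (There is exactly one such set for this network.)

augment #1: 11→3→9 push 20
augment #2: 11→2→0→9 push 5
augment #3: 11→3→6→9 push 3
augment #4: 11→4→6→9 push 1
augment #5: 11→1→12→0→9 push 9
augment #6: 11→4→6→13→9 push 2
max flow = 40; residual-reachable set from 11 gives S-side
cut edges (S→T): {(2,0), (3,9), (6,9), (12,0), (13,9)} total cap 40

Min-cut arcs: {(2,0), (3,9), (6,9), (12,0), (13,9)} (total capacity 40)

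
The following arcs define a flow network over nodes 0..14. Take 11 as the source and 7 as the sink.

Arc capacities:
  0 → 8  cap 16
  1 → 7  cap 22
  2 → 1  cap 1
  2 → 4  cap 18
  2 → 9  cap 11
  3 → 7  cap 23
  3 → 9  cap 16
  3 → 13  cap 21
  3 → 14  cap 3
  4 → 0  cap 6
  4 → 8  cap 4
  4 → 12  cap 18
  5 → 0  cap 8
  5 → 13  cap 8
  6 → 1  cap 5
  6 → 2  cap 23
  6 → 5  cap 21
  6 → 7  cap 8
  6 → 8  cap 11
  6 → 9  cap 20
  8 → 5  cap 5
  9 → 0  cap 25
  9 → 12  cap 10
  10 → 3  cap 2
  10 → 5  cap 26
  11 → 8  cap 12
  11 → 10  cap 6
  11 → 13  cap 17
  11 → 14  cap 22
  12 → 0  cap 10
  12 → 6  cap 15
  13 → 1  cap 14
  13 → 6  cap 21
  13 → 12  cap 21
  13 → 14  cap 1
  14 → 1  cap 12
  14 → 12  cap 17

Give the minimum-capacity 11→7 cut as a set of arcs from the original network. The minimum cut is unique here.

Min-cut arcs: {(1,7), (6,7), (10,3)} (total capacity 32)

augment #1: 11→10→3→7 push 2
augment #2: 11→13→1→7 push 14
augment #3: 11→13→6→7 push 3
augment #4: 11→14→1→7 push 8
augment #5: 11→14→12→6→7 push 5
max flow = 32; residual-reachable set from 11 gives S-side
cut edges (S→T): {(1,7), (6,7), (10,3)} total cap 32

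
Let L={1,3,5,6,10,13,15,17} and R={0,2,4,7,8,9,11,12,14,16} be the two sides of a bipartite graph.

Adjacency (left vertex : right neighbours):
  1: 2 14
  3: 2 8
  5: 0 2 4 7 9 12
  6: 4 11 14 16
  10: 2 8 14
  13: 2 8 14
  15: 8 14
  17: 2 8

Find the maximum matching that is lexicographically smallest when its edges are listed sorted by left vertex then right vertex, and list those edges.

Lex-smallest maximum matching: {(1,2), (3,8), (5,0), (6,4), (10,14)}

|M| = 5 (so the lex-smallest maximum matching has 5 edges)
process left vertices in ascending order; for each, take the smallest-labelled available neighbour that still permits 5 edges overall, or leave it unmatched if none does
lex-smallest matching: {1-2, 3-8, 5-0, 6-4, 10-14}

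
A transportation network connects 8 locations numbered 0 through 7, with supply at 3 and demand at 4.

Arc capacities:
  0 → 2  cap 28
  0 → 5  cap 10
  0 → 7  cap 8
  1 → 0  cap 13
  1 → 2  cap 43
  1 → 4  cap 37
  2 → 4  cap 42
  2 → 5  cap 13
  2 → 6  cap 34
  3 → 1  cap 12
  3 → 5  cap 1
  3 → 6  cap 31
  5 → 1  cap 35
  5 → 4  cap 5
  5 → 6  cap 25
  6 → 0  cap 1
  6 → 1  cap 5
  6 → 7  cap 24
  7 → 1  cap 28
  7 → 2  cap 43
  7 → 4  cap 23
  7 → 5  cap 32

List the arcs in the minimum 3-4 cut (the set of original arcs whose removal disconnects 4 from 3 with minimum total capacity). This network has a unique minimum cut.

Min-cut arcs: {(3,1), (3,5), (6,0), (6,1), (6,7)} (total capacity 43)

augment #1: 3→1→4 push 12
augment #2: 3→5→4 push 1
augment #3: 3→6→1→4 push 5
augment #4: 3→6→7→4 push 23
augment #5: 3→6→0→2→4 push 1
augment #6: 3→6→7→1→4 push 1
max flow = 43; residual-reachable set from 3 gives S-side
cut edges (S→T): {(3,1), (3,5), (6,0), (6,1), (6,7)} total cap 43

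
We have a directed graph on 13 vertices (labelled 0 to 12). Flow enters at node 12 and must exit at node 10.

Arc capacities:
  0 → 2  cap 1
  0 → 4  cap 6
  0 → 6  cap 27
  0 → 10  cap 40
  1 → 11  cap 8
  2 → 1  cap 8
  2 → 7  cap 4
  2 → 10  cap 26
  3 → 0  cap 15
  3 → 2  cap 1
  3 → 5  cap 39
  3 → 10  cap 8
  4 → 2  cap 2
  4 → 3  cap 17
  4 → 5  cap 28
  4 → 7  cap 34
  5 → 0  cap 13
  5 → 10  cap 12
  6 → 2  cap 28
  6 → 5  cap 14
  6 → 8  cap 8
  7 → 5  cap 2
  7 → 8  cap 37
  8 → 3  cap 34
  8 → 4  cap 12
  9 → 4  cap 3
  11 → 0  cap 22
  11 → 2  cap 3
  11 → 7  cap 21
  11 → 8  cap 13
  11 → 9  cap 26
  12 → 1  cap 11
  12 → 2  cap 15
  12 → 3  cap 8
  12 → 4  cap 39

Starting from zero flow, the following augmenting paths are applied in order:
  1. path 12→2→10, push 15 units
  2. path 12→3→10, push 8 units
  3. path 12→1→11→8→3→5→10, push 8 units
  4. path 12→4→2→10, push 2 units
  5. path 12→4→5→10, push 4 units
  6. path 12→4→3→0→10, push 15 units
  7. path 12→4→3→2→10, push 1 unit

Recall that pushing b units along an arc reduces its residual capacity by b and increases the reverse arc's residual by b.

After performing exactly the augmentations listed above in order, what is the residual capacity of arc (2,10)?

Residual capacity of (2,10): 8

after path 1 (12→2→10, push 15): res(2,10)=11
after path 2 (12→3→10, push 8): res(2,10)=11
after path 3 (12→1→11→8→3→5→10, push 8): res(2,10)=11
after path 4 (12→4→2→10, push 2): res(2,10)=9
after path 5 (12→4→5→10, push 4): res(2,10)=9
after path 6 (12→4→3→0→10, push 15): res(2,10)=9
after path 7 (12→4→3→2→10, push 1): res(2,10)=8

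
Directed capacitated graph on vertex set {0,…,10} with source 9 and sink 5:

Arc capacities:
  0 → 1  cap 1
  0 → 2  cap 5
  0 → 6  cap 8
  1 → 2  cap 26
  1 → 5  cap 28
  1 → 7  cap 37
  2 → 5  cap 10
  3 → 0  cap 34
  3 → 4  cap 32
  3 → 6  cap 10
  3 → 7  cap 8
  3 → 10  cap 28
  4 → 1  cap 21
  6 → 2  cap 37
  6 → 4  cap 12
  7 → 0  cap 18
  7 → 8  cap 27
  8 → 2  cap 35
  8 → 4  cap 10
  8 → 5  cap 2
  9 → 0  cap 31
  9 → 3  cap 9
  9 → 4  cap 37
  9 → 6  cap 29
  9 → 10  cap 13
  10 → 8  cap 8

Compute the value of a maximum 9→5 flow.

augment #1: 9→0→1→5 bottleneck 1, total now 1
augment #2: 9→0→2→5 bottleneck 5, total now 6
augment #3: 9→4→1→5 bottleneck 21, total now 27
augment #4: 9→6→2→5 bottleneck 5, total now 32
augment #5: 9→10→8→5 bottleneck 2, total now 34

Maximum flow value: 34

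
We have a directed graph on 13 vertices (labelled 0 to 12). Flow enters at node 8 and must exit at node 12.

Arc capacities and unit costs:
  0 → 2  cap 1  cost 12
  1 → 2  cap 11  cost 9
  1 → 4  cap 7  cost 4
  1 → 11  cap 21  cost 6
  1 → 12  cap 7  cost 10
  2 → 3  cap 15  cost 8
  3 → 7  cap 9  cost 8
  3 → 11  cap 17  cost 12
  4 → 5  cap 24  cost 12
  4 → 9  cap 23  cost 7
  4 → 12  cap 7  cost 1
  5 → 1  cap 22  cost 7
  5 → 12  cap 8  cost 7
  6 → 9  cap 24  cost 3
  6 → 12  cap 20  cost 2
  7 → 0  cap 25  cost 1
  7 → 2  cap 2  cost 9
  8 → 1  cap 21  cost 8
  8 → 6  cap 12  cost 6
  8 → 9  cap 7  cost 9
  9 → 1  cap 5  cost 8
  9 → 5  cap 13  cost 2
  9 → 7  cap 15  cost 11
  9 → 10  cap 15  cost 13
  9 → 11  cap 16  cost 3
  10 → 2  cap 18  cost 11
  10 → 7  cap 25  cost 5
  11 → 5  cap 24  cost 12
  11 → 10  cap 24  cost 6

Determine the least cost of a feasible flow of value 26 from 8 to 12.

shortest-cost path #1: 8→6→12 push 12 @ unit cost 8 (adds 96)
shortest-cost path #2: 8→1→4→12 push 7 @ unit cost 13 (adds 91)
shortest-cost path #3: 8→1→12 push 7 @ unit cost 18 (adds 126)
total cost = 313

Minimum cost for 26 units: 313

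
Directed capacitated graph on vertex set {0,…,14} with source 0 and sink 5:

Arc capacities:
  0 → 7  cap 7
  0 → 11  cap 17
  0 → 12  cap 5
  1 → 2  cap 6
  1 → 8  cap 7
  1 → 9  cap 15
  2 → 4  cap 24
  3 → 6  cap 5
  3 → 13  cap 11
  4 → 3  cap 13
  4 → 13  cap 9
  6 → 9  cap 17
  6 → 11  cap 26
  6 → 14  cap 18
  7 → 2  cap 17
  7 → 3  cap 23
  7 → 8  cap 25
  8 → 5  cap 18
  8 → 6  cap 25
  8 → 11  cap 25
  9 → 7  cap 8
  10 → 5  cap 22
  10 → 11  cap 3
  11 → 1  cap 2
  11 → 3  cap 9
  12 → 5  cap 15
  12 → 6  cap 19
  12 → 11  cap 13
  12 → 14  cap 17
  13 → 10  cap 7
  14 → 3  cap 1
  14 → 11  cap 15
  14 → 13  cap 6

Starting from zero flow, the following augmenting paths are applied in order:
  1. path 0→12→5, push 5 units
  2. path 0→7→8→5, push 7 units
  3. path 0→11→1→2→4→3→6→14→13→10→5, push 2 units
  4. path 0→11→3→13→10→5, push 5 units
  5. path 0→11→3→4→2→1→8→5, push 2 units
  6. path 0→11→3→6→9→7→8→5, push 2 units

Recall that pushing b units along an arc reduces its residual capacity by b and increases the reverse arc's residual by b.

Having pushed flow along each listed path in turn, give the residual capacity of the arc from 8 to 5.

Residual capacity of (8,5): 7

after path 1 (0→12→5, push 5): res(8,5)=18
after path 2 (0→7→8→5, push 7): res(8,5)=11
after path 3 (0→11→1→2→4→3→6→14→13→10→5, push 2): res(8,5)=11
after path 4 (0→11→3→13→10→5, push 5): res(8,5)=11
after path 5 (0→11→3→4→2→1→8→5, push 2): res(8,5)=9
after path 6 (0→11→3→6→9→7→8→5, push 2): res(8,5)=7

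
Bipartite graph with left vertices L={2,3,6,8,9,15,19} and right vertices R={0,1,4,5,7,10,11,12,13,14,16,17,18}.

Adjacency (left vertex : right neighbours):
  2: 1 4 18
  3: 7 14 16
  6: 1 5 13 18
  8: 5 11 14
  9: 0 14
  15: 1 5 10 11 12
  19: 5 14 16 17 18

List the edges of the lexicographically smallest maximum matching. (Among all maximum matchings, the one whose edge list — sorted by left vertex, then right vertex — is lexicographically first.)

Lex-smallest maximum matching: {(2,1), (3,7), (6,5), (8,11), (9,0), (15,10), (19,14)}

|M| = 7 (so the lex-smallest maximum matching has 7 edges)
process left vertices in ascending order; for each, take the smallest-labelled available neighbour that still permits 7 edges overall, or leave it unmatched if none does
lex-smallest matching: {2-1, 3-7, 6-5, 8-11, 9-0, 15-10, 19-14}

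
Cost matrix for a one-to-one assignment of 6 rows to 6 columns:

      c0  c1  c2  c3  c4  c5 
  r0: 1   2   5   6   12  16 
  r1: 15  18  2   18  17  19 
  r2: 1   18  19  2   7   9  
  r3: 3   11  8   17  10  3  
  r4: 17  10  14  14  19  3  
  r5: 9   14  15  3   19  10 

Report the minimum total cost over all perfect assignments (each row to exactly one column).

optimal assignment: row0→col1 (cost 2), row1→col2 (cost 2), row2→col4 (cost 7), row3→col0 (cost 3), row4→col5 (cost 3), row5→col3 (cost 3)
total = 2 + 2 + 7 + 3 + 3 + 3 = 20

Minimum assignment cost: 20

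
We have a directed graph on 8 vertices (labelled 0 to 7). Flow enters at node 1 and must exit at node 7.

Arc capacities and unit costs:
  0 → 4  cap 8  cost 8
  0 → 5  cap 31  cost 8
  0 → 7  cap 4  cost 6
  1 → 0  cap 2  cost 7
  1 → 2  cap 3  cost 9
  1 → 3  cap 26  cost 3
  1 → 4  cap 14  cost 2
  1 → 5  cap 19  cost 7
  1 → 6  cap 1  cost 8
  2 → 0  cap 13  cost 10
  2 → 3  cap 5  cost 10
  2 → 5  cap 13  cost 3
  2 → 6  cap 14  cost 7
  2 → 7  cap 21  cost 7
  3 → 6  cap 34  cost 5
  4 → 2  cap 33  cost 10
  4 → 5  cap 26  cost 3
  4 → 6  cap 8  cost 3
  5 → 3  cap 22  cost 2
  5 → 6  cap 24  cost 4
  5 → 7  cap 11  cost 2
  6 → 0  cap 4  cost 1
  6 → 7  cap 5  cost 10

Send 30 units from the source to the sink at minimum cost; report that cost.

shortest-cost path #1: 1→4→5→7 push 11 @ unit cost 7 (adds 77)
shortest-cost path #2: 1→4→6→0→7 push 3 @ unit cost 12 (adds 36)
shortest-cost path #3: 1→0→7 push 1 @ unit cost 13 (adds 13)
shortest-cost path #4: 1→2→7 push 3 @ unit cost 16 (adds 48)
shortest-cost path #5: 1→0→6→7 push 1 @ unit cost 16 (adds 16)
shortest-cost path #6: 1→5→4→6→7 push 4 @ unit cost 17 (adds 68)
shortest-cost path #7: 1→5→4→2→7 push 7 @ unit cost 21 (adds 147)
total cost = 405

Minimum cost for 30 units: 405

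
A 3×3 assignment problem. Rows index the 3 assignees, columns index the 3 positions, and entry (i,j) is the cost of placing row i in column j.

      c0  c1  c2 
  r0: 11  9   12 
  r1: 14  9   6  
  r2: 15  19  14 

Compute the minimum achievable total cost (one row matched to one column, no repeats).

optimal assignment: row0→col1 (cost 9), row1→col2 (cost 6), row2→col0 (cost 15)
total = 9 + 6 + 15 = 30

Minimum assignment cost: 30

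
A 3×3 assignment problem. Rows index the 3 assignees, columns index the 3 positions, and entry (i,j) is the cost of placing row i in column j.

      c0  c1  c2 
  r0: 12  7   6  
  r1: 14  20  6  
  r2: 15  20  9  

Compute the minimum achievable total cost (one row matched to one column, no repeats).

Minimum assignment cost: 28

optimal assignment: row0→col1 (cost 7), row1→col2 (cost 6), row2→col0 (cost 15)
total = 7 + 6 + 15 = 28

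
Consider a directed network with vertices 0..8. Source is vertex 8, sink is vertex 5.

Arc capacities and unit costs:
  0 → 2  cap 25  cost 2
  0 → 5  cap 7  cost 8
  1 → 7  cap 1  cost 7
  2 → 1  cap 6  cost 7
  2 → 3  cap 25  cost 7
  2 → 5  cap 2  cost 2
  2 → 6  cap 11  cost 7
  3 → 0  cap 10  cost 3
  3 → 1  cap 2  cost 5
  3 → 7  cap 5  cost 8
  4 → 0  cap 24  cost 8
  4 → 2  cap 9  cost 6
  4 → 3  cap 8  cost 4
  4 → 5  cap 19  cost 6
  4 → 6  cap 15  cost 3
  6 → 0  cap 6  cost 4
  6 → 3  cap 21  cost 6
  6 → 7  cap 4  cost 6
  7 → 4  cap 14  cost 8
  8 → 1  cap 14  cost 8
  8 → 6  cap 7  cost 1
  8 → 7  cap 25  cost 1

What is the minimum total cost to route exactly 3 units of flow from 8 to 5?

shortest-cost path #1: 8→6→0→2→5 push 2 @ unit cost 9 (adds 18)
shortest-cost path #2: 8→6→0→5 push 1 @ unit cost 13 (adds 13)
total cost = 31

Minimum cost for 3 units: 31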